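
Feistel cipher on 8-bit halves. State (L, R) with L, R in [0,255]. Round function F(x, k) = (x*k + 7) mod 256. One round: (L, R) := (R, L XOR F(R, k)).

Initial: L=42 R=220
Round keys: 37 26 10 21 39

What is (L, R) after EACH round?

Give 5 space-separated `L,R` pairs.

Round 1 (k=37): L=220 R=249
Round 2 (k=26): L=249 R=141
Round 3 (k=10): L=141 R=112
Round 4 (k=21): L=112 R=186
Round 5 (k=39): L=186 R=45

Answer: 220,249 249,141 141,112 112,186 186,45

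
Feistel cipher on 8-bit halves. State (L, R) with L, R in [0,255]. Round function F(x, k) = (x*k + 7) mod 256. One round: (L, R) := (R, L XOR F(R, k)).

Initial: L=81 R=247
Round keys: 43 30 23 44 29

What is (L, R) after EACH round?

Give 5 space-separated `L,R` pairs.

Round 1 (k=43): L=247 R=213
Round 2 (k=30): L=213 R=10
Round 3 (k=23): L=10 R=56
Round 4 (k=44): L=56 R=173
Round 5 (k=29): L=173 R=152

Answer: 247,213 213,10 10,56 56,173 173,152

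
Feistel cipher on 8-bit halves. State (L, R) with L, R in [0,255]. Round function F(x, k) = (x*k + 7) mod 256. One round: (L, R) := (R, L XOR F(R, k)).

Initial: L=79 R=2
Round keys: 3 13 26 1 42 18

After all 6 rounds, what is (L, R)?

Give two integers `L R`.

Round 1 (k=3): L=2 R=66
Round 2 (k=13): L=66 R=99
Round 3 (k=26): L=99 R=87
Round 4 (k=1): L=87 R=61
Round 5 (k=42): L=61 R=94
Round 6 (k=18): L=94 R=158

Answer: 94 158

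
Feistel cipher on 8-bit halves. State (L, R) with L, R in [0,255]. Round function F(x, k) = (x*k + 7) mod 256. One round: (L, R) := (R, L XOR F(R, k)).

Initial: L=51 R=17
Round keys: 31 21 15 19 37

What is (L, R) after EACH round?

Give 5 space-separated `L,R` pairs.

Round 1 (k=31): L=17 R=37
Round 2 (k=21): L=37 R=1
Round 3 (k=15): L=1 R=51
Round 4 (k=19): L=51 R=209
Round 5 (k=37): L=209 R=15

Answer: 17,37 37,1 1,51 51,209 209,15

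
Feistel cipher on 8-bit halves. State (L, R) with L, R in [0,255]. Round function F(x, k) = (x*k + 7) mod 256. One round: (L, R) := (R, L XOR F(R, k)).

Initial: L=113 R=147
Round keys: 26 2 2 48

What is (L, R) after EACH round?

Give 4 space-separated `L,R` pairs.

Answer: 147,132 132,156 156,187 187,139

Derivation:
Round 1 (k=26): L=147 R=132
Round 2 (k=2): L=132 R=156
Round 3 (k=2): L=156 R=187
Round 4 (k=48): L=187 R=139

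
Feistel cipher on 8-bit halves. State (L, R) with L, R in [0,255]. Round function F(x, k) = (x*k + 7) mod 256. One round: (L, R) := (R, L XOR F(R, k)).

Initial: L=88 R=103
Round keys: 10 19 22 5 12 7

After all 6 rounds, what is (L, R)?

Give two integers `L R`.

Round 1 (k=10): L=103 R=85
Round 2 (k=19): L=85 R=49
Round 3 (k=22): L=49 R=104
Round 4 (k=5): L=104 R=62
Round 5 (k=12): L=62 R=135
Round 6 (k=7): L=135 R=134

Answer: 135 134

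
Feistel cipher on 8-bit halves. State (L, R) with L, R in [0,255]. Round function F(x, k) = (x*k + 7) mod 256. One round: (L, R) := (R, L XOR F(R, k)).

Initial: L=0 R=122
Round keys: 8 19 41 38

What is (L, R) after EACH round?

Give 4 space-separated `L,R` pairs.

Answer: 122,215 215,134 134,170 170,197

Derivation:
Round 1 (k=8): L=122 R=215
Round 2 (k=19): L=215 R=134
Round 3 (k=41): L=134 R=170
Round 4 (k=38): L=170 R=197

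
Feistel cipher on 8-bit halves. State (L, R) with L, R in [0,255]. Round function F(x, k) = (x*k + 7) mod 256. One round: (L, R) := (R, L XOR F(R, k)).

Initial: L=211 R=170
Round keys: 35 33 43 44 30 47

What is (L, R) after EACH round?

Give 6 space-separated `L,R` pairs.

Round 1 (k=35): L=170 R=150
Round 2 (k=33): L=150 R=247
Round 3 (k=43): L=247 R=18
Round 4 (k=44): L=18 R=232
Round 5 (k=30): L=232 R=37
Round 6 (k=47): L=37 R=58

Answer: 170,150 150,247 247,18 18,232 232,37 37,58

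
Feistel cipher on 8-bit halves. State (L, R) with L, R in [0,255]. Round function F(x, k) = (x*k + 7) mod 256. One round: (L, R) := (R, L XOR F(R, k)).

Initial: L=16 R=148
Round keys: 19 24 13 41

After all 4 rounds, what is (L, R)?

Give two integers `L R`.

Round 1 (k=19): L=148 R=19
Round 2 (k=24): L=19 R=91
Round 3 (k=13): L=91 R=181
Round 4 (k=41): L=181 R=95

Answer: 181 95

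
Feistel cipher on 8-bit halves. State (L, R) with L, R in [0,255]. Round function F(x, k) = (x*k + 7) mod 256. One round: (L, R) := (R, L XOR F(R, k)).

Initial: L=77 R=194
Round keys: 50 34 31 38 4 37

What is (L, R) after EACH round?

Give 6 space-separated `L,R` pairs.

Round 1 (k=50): L=194 R=166
Round 2 (k=34): L=166 R=209
Round 3 (k=31): L=209 R=240
Round 4 (k=38): L=240 R=118
Round 5 (k=4): L=118 R=47
Round 6 (k=37): L=47 R=164

Answer: 194,166 166,209 209,240 240,118 118,47 47,164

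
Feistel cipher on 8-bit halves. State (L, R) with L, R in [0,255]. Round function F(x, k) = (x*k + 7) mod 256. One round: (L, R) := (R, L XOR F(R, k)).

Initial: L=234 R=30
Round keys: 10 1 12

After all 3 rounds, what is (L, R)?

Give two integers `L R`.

Round 1 (k=10): L=30 R=217
Round 2 (k=1): L=217 R=254
Round 3 (k=12): L=254 R=54

Answer: 254 54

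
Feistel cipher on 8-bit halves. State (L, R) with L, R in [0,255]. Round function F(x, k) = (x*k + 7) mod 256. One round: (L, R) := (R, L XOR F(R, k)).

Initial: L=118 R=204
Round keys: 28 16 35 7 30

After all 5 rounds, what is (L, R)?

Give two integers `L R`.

Round 1 (k=28): L=204 R=33
Round 2 (k=16): L=33 R=219
Round 3 (k=35): L=219 R=217
Round 4 (k=7): L=217 R=45
Round 5 (k=30): L=45 R=148

Answer: 45 148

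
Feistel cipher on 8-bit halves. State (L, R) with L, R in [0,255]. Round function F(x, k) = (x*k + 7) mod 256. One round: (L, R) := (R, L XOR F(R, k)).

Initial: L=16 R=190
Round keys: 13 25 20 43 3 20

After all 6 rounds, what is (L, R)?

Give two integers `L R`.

Answer: 102 176

Derivation:
Round 1 (k=13): L=190 R=189
Round 2 (k=25): L=189 R=194
Round 3 (k=20): L=194 R=146
Round 4 (k=43): L=146 R=79
Round 5 (k=3): L=79 R=102
Round 6 (k=20): L=102 R=176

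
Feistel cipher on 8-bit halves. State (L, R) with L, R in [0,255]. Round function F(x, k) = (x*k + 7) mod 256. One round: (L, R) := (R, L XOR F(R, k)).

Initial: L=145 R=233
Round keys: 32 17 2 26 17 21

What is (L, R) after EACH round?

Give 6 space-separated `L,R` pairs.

Answer: 233,182 182,244 244,89 89,229 229,101 101,181

Derivation:
Round 1 (k=32): L=233 R=182
Round 2 (k=17): L=182 R=244
Round 3 (k=2): L=244 R=89
Round 4 (k=26): L=89 R=229
Round 5 (k=17): L=229 R=101
Round 6 (k=21): L=101 R=181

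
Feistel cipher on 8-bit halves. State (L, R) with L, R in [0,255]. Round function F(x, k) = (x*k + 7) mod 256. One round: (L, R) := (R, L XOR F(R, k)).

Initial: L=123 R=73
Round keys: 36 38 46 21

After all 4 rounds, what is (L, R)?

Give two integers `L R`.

Round 1 (k=36): L=73 R=48
Round 2 (k=38): L=48 R=110
Round 3 (k=46): L=110 R=251
Round 4 (k=21): L=251 R=240

Answer: 251 240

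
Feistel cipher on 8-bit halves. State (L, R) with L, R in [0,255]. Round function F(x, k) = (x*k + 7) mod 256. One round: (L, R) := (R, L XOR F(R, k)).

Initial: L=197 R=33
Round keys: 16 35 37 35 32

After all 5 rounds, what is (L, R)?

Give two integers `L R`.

Round 1 (k=16): L=33 R=210
Round 2 (k=35): L=210 R=156
Round 3 (k=37): L=156 R=65
Round 4 (k=35): L=65 R=118
Round 5 (k=32): L=118 R=134

Answer: 118 134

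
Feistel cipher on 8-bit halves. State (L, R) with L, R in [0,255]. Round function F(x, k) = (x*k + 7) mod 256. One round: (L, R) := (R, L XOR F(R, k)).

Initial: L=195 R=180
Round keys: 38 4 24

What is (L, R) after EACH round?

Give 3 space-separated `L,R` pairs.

Answer: 180,124 124,67 67,51

Derivation:
Round 1 (k=38): L=180 R=124
Round 2 (k=4): L=124 R=67
Round 3 (k=24): L=67 R=51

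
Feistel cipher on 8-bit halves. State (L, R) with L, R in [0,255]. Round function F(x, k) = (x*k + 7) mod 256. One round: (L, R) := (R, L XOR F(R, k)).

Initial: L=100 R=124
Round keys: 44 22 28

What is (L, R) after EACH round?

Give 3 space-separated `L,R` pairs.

Round 1 (k=44): L=124 R=51
Round 2 (k=22): L=51 R=21
Round 3 (k=28): L=21 R=96

Answer: 124,51 51,21 21,96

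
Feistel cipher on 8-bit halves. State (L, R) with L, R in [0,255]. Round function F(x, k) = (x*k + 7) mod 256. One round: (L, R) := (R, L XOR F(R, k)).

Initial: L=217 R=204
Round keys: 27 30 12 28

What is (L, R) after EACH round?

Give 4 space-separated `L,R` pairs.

Round 1 (k=27): L=204 R=82
Round 2 (k=30): L=82 R=111
Round 3 (k=12): L=111 R=105
Round 4 (k=28): L=105 R=236

Answer: 204,82 82,111 111,105 105,236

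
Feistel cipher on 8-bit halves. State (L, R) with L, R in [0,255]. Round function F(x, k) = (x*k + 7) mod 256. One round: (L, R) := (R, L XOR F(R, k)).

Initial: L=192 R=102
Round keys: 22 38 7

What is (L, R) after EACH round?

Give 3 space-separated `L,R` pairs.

Round 1 (k=22): L=102 R=11
Round 2 (k=38): L=11 R=207
Round 3 (k=7): L=207 R=187

Answer: 102,11 11,207 207,187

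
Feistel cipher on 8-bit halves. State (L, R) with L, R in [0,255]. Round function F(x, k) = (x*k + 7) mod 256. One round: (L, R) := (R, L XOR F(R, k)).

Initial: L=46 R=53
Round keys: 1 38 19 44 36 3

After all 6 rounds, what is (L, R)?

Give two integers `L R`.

Round 1 (k=1): L=53 R=18
Round 2 (k=38): L=18 R=134
Round 3 (k=19): L=134 R=235
Round 4 (k=44): L=235 R=237
Round 5 (k=36): L=237 R=176
Round 6 (k=3): L=176 R=250

Answer: 176 250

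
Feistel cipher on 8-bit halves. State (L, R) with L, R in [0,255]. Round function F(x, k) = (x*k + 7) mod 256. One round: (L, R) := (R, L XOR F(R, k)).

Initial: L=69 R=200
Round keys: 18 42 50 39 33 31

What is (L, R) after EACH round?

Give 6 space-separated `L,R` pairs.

Round 1 (k=18): L=200 R=82
Round 2 (k=42): L=82 R=179
Round 3 (k=50): L=179 R=175
Round 4 (k=39): L=175 R=3
Round 5 (k=33): L=3 R=197
Round 6 (k=31): L=197 R=225

Answer: 200,82 82,179 179,175 175,3 3,197 197,225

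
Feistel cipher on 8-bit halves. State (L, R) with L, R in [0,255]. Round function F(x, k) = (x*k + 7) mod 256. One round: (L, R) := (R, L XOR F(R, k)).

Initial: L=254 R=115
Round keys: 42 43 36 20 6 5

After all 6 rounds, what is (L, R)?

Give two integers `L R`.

Round 1 (k=42): L=115 R=27
Round 2 (k=43): L=27 R=227
Round 3 (k=36): L=227 R=232
Round 4 (k=20): L=232 R=196
Round 5 (k=6): L=196 R=119
Round 6 (k=5): L=119 R=158

Answer: 119 158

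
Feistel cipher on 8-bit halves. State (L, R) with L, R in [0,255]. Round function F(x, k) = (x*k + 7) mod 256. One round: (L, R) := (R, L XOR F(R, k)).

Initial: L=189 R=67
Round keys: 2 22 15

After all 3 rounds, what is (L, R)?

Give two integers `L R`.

Answer: 100 211

Derivation:
Round 1 (k=2): L=67 R=48
Round 2 (k=22): L=48 R=100
Round 3 (k=15): L=100 R=211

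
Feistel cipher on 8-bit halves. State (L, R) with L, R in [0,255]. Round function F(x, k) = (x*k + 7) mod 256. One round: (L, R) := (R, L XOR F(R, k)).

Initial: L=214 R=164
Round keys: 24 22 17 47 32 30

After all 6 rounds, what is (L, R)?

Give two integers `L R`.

Answer: 102 212

Derivation:
Round 1 (k=24): L=164 R=177
Round 2 (k=22): L=177 R=153
Round 3 (k=17): L=153 R=129
Round 4 (k=47): L=129 R=47
Round 5 (k=32): L=47 R=102
Round 6 (k=30): L=102 R=212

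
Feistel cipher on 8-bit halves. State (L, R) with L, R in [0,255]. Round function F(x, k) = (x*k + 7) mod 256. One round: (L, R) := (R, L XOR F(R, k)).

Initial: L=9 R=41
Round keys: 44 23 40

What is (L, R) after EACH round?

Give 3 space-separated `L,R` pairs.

Answer: 41,26 26,116 116,61

Derivation:
Round 1 (k=44): L=41 R=26
Round 2 (k=23): L=26 R=116
Round 3 (k=40): L=116 R=61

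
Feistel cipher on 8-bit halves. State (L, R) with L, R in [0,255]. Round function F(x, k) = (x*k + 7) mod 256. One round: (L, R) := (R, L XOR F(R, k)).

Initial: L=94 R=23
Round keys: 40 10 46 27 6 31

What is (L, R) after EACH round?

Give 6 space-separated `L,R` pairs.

Answer: 23,193 193,134 134,218 218,131 131,195 195,39

Derivation:
Round 1 (k=40): L=23 R=193
Round 2 (k=10): L=193 R=134
Round 3 (k=46): L=134 R=218
Round 4 (k=27): L=218 R=131
Round 5 (k=6): L=131 R=195
Round 6 (k=31): L=195 R=39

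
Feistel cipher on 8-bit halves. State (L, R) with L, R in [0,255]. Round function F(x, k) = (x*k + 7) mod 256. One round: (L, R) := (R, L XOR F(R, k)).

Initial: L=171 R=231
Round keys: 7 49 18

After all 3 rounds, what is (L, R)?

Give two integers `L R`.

Round 1 (k=7): L=231 R=243
Round 2 (k=49): L=243 R=109
Round 3 (k=18): L=109 R=66

Answer: 109 66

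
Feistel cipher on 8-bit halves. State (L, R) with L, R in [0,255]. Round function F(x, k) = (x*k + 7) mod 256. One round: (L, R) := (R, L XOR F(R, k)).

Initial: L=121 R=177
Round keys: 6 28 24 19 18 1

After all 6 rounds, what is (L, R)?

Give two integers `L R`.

Answer: 176 177

Derivation:
Round 1 (k=6): L=177 R=84
Round 2 (k=28): L=84 R=134
Round 3 (k=24): L=134 R=195
Round 4 (k=19): L=195 R=6
Round 5 (k=18): L=6 R=176
Round 6 (k=1): L=176 R=177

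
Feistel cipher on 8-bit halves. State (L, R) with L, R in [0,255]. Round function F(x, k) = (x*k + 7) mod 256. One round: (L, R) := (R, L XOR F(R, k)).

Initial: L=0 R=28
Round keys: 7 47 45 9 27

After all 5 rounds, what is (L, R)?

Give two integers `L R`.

Round 1 (k=7): L=28 R=203
Round 2 (k=47): L=203 R=80
Round 3 (k=45): L=80 R=220
Round 4 (k=9): L=220 R=147
Round 5 (k=27): L=147 R=84

Answer: 147 84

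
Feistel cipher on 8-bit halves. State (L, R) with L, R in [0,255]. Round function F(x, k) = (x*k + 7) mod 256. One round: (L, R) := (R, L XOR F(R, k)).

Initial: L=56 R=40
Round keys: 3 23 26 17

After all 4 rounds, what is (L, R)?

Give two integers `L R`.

Round 1 (k=3): L=40 R=71
Round 2 (k=23): L=71 R=64
Round 3 (k=26): L=64 R=192
Round 4 (k=17): L=192 R=135

Answer: 192 135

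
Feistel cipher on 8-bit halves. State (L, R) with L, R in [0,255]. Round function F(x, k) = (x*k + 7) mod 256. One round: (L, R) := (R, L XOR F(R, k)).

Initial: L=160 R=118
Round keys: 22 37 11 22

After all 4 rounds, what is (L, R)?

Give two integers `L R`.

Round 1 (k=22): L=118 R=139
Round 2 (k=37): L=139 R=104
Round 3 (k=11): L=104 R=244
Round 4 (k=22): L=244 R=151

Answer: 244 151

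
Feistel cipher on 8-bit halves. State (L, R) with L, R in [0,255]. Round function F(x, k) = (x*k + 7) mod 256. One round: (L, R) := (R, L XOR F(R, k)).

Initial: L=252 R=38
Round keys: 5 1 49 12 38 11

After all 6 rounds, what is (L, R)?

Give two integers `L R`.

Answer: 57 107

Derivation:
Round 1 (k=5): L=38 R=57
Round 2 (k=1): L=57 R=102
Round 3 (k=49): L=102 R=180
Round 4 (k=12): L=180 R=17
Round 5 (k=38): L=17 R=57
Round 6 (k=11): L=57 R=107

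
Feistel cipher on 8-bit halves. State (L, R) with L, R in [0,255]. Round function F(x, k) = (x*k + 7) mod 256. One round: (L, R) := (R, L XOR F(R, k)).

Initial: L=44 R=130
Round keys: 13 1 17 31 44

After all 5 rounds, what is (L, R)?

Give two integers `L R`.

Round 1 (k=13): L=130 R=141
Round 2 (k=1): L=141 R=22
Round 3 (k=17): L=22 R=240
Round 4 (k=31): L=240 R=1
Round 5 (k=44): L=1 R=195

Answer: 1 195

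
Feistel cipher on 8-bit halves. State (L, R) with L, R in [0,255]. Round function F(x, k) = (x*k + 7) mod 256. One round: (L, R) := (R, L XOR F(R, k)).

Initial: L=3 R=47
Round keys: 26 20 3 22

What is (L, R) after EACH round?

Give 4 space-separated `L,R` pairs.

Answer: 47,206 206,48 48,89 89,157

Derivation:
Round 1 (k=26): L=47 R=206
Round 2 (k=20): L=206 R=48
Round 3 (k=3): L=48 R=89
Round 4 (k=22): L=89 R=157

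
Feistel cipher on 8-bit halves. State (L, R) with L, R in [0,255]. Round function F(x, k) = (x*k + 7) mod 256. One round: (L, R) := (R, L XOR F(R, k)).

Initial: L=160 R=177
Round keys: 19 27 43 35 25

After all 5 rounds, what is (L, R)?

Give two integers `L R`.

Answer: 214 116

Derivation:
Round 1 (k=19): L=177 R=138
Round 2 (k=27): L=138 R=36
Round 3 (k=43): L=36 R=153
Round 4 (k=35): L=153 R=214
Round 5 (k=25): L=214 R=116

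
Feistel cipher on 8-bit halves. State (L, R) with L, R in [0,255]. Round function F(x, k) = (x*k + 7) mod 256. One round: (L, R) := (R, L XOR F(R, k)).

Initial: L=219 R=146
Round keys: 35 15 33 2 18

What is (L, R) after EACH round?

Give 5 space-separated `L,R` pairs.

Answer: 146,38 38,211 211,28 28,236 236,131

Derivation:
Round 1 (k=35): L=146 R=38
Round 2 (k=15): L=38 R=211
Round 3 (k=33): L=211 R=28
Round 4 (k=2): L=28 R=236
Round 5 (k=18): L=236 R=131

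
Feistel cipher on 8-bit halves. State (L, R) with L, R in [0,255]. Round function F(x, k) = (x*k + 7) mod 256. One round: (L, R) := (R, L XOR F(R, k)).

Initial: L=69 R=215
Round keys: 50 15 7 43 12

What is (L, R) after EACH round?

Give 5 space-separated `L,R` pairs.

Round 1 (k=50): L=215 R=64
Round 2 (k=15): L=64 R=16
Round 3 (k=7): L=16 R=55
Round 4 (k=43): L=55 R=84
Round 5 (k=12): L=84 R=192

Answer: 215,64 64,16 16,55 55,84 84,192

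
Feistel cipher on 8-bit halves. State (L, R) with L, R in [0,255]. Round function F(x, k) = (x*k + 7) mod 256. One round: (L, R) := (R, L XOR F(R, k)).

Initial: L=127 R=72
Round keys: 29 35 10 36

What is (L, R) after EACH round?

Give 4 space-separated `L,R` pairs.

Answer: 72,80 80,191 191,45 45,228

Derivation:
Round 1 (k=29): L=72 R=80
Round 2 (k=35): L=80 R=191
Round 3 (k=10): L=191 R=45
Round 4 (k=36): L=45 R=228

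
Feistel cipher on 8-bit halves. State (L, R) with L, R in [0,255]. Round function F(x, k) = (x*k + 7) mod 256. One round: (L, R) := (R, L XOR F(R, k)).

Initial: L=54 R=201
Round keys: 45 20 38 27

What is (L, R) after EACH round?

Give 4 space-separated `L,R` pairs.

Answer: 201,106 106,134 134,129 129,36

Derivation:
Round 1 (k=45): L=201 R=106
Round 2 (k=20): L=106 R=134
Round 3 (k=38): L=134 R=129
Round 4 (k=27): L=129 R=36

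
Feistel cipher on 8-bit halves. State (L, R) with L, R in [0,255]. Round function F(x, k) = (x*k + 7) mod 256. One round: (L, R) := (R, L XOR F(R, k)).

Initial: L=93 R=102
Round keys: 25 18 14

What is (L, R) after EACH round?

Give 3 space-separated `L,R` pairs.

Answer: 102,160 160,33 33,117

Derivation:
Round 1 (k=25): L=102 R=160
Round 2 (k=18): L=160 R=33
Round 3 (k=14): L=33 R=117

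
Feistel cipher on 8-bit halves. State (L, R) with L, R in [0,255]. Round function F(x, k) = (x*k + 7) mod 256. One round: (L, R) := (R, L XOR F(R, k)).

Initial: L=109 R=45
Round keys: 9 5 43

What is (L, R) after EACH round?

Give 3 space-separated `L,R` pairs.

Round 1 (k=9): L=45 R=241
Round 2 (k=5): L=241 R=145
Round 3 (k=43): L=145 R=147

Answer: 45,241 241,145 145,147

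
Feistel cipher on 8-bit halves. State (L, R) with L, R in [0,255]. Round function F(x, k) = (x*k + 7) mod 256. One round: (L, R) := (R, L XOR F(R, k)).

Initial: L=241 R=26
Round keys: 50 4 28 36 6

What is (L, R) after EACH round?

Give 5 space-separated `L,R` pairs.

Round 1 (k=50): L=26 R=234
Round 2 (k=4): L=234 R=181
Round 3 (k=28): L=181 R=57
Round 4 (k=36): L=57 R=190
Round 5 (k=6): L=190 R=66

Answer: 26,234 234,181 181,57 57,190 190,66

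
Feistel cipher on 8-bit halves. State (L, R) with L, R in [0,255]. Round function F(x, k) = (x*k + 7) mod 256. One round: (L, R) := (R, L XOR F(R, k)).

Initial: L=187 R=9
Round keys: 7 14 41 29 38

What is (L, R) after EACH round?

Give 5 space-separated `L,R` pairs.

Round 1 (k=7): L=9 R=253
Round 2 (k=14): L=253 R=212
Round 3 (k=41): L=212 R=6
Round 4 (k=29): L=6 R=97
Round 5 (k=38): L=97 R=107

Answer: 9,253 253,212 212,6 6,97 97,107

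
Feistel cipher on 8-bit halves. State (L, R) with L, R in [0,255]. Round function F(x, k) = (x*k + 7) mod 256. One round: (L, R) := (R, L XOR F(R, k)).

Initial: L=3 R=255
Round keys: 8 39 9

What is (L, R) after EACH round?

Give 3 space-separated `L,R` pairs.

Round 1 (k=8): L=255 R=252
Round 2 (k=39): L=252 R=148
Round 3 (k=9): L=148 R=199

Answer: 255,252 252,148 148,199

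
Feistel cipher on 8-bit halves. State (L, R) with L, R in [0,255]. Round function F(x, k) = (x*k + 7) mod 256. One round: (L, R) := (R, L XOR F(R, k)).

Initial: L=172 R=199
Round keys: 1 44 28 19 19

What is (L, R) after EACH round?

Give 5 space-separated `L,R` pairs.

Answer: 199,98 98,24 24,197 197,190 190,228

Derivation:
Round 1 (k=1): L=199 R=98
Round 2 (k=44): L=98 R=24
Round 3 (k=28): L=24 R=197
Round 4 (k=19): L=197 R=190
Round 5 (k=19): L=190 R=228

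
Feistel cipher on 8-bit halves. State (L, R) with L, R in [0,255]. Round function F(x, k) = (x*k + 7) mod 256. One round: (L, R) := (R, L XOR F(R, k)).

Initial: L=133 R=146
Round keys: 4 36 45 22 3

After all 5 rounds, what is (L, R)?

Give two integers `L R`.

Round 1 (k=4): L=146 R=202
Round 2 (k=36): L=202 R=253
Round 3 (k=45): L=253 R=74
Round 4 (k=22): L=74 R=158
Round 5 (k=3): L=158 R=171

Answer: 158 171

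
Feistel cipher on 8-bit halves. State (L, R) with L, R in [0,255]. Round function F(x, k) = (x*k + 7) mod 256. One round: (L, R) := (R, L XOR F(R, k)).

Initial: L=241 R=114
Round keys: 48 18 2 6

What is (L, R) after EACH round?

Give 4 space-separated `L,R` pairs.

Round 1 (k=48): L=114 R=150
Round 2 (k=18): L=150 R=225
Round 3 (k=2): L=225 R=95
Round 4 (k=6): L=95 R=160

Answer: 114,150 150,225 225,95 95,160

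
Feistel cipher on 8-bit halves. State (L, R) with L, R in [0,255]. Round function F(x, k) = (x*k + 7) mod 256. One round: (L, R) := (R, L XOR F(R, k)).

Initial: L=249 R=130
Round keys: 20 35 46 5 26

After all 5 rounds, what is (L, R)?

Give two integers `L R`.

Round 1 (k=20): L=130 R=214
Round 2 (k=35): L=214 R=203
Round 3 (k=46): L=203 R=87
Round 4 (k=5): L=87 R=113
Round 5 (k=26): L=113 R=214

Answer: 113 214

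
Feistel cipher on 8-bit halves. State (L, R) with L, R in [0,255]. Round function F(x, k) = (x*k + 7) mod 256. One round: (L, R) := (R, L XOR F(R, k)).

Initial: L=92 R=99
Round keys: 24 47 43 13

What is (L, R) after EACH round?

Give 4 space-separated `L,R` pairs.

Round 1 (k=24): L=99 R=19
Round 2 (k=47): L=19 R=231
Round 3 (k=43): L=231 R=199
Round 4 (k=13): L=199 R=197

Answer: 99,19 19,231 231,199 199,197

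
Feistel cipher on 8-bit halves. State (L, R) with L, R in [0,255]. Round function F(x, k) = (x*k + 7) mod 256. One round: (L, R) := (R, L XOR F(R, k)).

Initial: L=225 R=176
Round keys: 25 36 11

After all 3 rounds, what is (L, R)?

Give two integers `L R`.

Answer: 175 90

Derivation:
Round 1 (k=25): L=176 R=214
Round 2 (k=36): L=214 R=175
Round 3 (k=11): L=175 R=90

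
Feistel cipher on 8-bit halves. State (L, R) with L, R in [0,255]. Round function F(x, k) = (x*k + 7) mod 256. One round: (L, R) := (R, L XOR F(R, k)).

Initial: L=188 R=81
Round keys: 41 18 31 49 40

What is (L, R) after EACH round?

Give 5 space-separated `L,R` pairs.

Round 1 (k=41): L=81 R=188
Round 2 (k=18): L=188 R=110
Round 3 (k=31): L=110 R=229
Round 4 (k=49): L=229 R=178
Round 5 (k=40): L=178 R=50

Answer: 81,188 188,110 110,229 229,178 178,50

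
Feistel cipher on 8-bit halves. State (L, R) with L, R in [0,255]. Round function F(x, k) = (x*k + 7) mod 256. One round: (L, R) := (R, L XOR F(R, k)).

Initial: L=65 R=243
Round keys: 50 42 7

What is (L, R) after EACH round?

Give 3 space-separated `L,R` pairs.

Round 1 (k=50): L=243 R=60
Round 2 (k=42): L=60 R=44
Round 3 (k=7): L=44 R=7

Answer: 243,60 60,44 44,7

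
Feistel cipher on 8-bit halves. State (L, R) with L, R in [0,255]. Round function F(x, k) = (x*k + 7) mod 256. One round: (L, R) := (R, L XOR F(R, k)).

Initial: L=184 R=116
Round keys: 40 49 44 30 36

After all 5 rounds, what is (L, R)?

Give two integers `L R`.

Answer: 133 123

Derivation:
Round 1 (k=40): L=116 R=159
Round 2 (k=49): L=159 R=2
Round 3 (k=44): L=2 R=192
Round 4 (k=30): L=192 R=133
Round 5 (k=36): L=133 R=123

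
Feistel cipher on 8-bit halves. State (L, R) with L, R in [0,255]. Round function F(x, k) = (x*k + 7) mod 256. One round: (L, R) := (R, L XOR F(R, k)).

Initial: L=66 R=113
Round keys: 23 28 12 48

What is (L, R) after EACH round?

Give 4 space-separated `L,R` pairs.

Round 1 (k=23): L=113 R=108
Round 2 (k=28): L=108 R=166
Round 3 (k=12): L=166 R=163
Round 4 (k=48): L=163 R=49

Answer: 113,108 108,166 166,163 163,49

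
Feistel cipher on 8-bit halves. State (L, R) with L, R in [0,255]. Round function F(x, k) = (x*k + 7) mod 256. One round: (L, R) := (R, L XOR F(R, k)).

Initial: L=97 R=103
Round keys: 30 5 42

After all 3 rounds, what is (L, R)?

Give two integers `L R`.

Answer: 56 79

Derivation:
Round 1 (k=30): L=103 R=120
Round 2 (k=5): L=120 R=56
Round 3 (k=42): L=56 R=79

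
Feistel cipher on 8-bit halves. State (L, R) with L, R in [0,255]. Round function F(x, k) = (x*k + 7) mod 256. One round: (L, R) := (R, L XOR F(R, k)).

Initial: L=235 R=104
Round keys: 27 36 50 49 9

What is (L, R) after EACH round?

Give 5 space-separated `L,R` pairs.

Round 1 (k=27): L=104 R=20
Round 2 (k=36): L=20 R=191
Round 3 (k=50): L=191 R=65
Round 4 (k=49): L=65 R=199
Round 5 (k=9): L=199 R=71

Answer: 104,20 20,191 191,65 65,199 199,71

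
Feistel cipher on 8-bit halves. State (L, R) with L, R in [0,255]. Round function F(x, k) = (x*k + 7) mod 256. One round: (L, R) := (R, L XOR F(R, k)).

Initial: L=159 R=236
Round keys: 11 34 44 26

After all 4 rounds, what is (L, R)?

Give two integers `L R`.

Answer: 63 110

Derivation:
Round 1 (k=11): L=236 R=180
Round 2 (k=34): L=180 R=3
Round 3 (k=44): L=3 R=63
Round 4 (k=26): L=63 R=110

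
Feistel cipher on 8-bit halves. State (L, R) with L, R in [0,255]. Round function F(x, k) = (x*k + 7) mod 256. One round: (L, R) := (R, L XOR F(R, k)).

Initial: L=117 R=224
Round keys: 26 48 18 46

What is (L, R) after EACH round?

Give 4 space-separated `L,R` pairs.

Answer: 224,178 178,135 135,55 55,110

Derivation:
Round 1 (k=26): L=224 R=178
Round 2 (k=48): L=178 R=135
Round 3 (k=18): L=135 R=55
Round 4 (k=46): L=55 R=110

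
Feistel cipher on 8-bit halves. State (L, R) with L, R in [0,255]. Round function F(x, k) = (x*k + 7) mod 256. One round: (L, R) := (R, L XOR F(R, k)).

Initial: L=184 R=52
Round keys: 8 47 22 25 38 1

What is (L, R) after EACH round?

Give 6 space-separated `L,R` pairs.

Answer: 52,31 31,140 140,16 16,27 27,25 25,59

Derivation:
Round 1 (k=8): L=52 R=31
Round 2 (k=47): L=31 R=140
Round 3 (k=22): L=140 R=16
Round 4 (k=25): L=16 R=27
Round 5 (k=38): L=27 R=25
Round 6 (k=1): L=25 R=59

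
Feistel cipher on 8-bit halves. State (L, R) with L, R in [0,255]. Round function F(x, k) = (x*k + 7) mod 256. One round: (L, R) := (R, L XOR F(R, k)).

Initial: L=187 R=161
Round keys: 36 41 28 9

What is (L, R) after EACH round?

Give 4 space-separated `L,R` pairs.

Round 1 (k=36): L=161 R=16
Round 2 (k=41): L=16 R=54
Round 3 (k=28): L=54 R=255
Round 4 (k=9): L=255 R=200

Answer: 161,16 16,54 54,255 255,200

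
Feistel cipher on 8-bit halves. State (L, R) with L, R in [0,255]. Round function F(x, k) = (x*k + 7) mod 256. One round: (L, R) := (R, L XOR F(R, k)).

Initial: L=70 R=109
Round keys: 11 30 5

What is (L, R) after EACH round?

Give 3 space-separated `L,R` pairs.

Answer: 109,240 240,74 74,137

Derivation:
Round 1 (k=11): L=109 R=240
Round 2 (k=30): L=240 R=74
Round 3 (k=5): L=74 R=137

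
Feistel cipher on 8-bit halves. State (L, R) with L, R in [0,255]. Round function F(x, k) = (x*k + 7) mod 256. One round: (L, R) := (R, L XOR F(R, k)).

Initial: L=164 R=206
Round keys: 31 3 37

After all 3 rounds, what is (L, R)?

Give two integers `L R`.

Answer: 208 74

Derivation:
Round 1 (k=31): L=206 R=93
Round 2 (k=3): L=93 R=208
Round 3 (k=37): L=208 R=74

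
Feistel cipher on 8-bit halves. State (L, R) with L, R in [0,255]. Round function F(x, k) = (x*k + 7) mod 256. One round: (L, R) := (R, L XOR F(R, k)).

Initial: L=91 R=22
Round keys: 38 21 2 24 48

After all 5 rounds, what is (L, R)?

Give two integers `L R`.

Round 1 (k=38): L=22 R=16
Round 2 (k=21): L=16 R=65
Round 3 (k=2): L=65 R=153
Round 4 (k=24): L=153 R=30
Round 5 (k=48): L=30 R=62

Answer: 30 62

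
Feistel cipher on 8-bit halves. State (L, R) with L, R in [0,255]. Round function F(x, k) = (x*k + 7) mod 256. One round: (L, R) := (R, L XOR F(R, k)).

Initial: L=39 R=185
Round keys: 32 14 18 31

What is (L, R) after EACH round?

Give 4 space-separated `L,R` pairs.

Answer: 185,0 0,190 190,99 99,186

Derivation:
Round 1 (k=32): L=185 R=0
Round 2 (k=14): L=0 R=190
Round 3 (k=18): L=190 R=99
Round 4 (k=31): L=99 R=186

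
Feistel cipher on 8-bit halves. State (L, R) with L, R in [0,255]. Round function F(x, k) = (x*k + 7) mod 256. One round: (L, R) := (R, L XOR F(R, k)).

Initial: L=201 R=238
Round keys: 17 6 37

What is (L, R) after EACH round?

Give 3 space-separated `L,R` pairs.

Round 1 (k=17): L=238 R=28
Round 2 (k=6): L=28 R=65
Round 3 (k=37): L=65 R=112

Answer: 238,28 28,65 65,112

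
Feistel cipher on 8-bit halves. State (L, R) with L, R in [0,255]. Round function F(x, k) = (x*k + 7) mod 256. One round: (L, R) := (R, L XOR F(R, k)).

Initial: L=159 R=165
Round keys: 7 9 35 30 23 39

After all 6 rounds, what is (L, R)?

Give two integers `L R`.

Answer: 32 175

Derivation:
Round 1 (k=7): L=165 R=21
Round 2 (k=9): L=21 R=97
Round 3 (k=35): L=97 R=95
Round 4 (k=30): L=95 R=72
Round 5 (k=23): L=72 R=32
Round 6 (k=39): L=32 R=175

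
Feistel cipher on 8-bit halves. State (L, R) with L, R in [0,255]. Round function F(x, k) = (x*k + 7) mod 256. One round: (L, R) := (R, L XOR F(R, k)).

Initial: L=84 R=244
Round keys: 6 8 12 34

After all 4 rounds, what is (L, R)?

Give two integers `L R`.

Answer: 224 108

Derivation:
Round 1 (k=6): L=244 R=235
Round 2 (k=8): L=235 R=171
Round 3 (k=12): L=171 R=224
Round 4 (k=34): L=224 R=108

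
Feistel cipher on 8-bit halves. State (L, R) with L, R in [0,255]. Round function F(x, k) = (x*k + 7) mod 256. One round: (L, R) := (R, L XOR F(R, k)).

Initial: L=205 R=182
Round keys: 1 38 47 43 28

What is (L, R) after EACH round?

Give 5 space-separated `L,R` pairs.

Answer: 182,112 112,17 17,86 86,104 104,49

Derivation:
Round 1 (k=1): L=182 R=112
Round 2 (k=38): L=112 R=17
Round 3 (k=47): L=17 R=86
Round 4 (k=43): L=86 R=104
Round 5 (k=28): L=104 R=49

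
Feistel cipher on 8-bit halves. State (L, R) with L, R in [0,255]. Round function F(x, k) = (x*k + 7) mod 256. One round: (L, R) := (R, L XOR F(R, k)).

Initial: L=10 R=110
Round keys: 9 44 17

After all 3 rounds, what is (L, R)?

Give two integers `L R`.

Round 1 (k=9): L=110 R=239
Round 2 (k=44): L=239 R=117
Round 3 (k=17): L=117 R=35

Answer: 117 35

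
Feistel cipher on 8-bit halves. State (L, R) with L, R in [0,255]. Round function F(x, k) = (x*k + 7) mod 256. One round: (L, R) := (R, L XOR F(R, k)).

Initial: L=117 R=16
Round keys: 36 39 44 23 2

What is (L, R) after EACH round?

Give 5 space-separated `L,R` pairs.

Round 1 (k=36): L=16 R=50
Round 2 (k=39): L=50 R=181
Round 3 (k=44): L=181 R=17
Round 4 (k=23): L=17 R=59
Round 5 (k=2): L=59 R=108

Answer: 16,50 50,181 181,17 17,59 59,108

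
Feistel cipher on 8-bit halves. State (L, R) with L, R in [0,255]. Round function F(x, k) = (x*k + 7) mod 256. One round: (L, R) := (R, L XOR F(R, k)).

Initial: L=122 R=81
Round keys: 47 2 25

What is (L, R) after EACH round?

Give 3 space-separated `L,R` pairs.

Round 1 (k=47): L=81 R=156
Round 2 (k=2): L=156 R=110
Round 3 (k=25): L=110 R=89

Answer: 81,156 156,110 110,89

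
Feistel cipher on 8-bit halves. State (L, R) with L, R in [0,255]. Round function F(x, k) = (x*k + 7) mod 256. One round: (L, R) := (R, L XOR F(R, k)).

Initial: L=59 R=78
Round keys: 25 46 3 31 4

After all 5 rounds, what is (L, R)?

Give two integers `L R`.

Round 1 (k=25): L=78 R=158
Round 2 (k=46): L=158 R=37
Round 3 (k=3): L=37 R=232
Round 4 (k=31): L=232 R=58
Round 5 (k=4): L=58 R=7

Answer: 58 7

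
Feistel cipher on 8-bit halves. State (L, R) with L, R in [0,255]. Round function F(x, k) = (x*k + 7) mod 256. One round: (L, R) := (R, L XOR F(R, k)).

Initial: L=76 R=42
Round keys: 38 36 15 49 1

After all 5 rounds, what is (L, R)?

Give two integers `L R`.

Round 1 (k=38): L=42 R=15
Round 2 (k=36): L=15 R=9
Round 3 (k=15): L=9 R=129
Round 4 (k=49): L=129 R=177
Round 5 (k=1): L=177 R=57

Answer: 177 57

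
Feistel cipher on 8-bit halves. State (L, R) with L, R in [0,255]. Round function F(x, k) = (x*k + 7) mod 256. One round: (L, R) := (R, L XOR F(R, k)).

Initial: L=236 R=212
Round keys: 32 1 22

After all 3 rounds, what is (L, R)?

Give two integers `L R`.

Round 1 (k=32): L=212 R=107
Round 2 (k=1): L=107 R=166
Round 3 (k=22): L=166 R=32

Answer: 166 32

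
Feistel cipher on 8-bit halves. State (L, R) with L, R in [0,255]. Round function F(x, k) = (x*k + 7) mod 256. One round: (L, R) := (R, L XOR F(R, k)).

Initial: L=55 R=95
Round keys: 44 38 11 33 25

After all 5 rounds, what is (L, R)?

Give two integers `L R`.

Round 1 (k=44): L=95 R=108
Round 2 (k=38): L=108 R=80
Round 3 (k=11): L=80 R=27
Round 4 (k=33): L=27 R=210
Round 5 (k=25): L=210 R=146

Answer: 210 146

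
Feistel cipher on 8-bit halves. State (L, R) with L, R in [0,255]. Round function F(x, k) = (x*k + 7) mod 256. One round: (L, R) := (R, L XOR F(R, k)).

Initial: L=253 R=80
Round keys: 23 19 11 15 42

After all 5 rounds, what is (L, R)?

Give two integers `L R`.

Round 1 (k=23): L=80 R=202
Round 2 (k=19): L=202 R=85
Round 3 (k=11): L=85 R=100
Round 4 (k=15): L=100 R=182
Round 5 (k=42): L=182 R=135

Answer: 182 135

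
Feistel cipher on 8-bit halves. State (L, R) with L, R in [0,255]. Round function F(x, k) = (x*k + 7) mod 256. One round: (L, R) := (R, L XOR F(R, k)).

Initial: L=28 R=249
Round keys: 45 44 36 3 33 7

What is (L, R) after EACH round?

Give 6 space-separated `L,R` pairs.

Answer: 249,208 208,62 62,111 111,106 106,222 222,115

Derivation:
Round 1 (k=45): L=249 R=208
Round 2 (k=44): L=208 R=62
Round 3 (k=36): L=62 R=111
Round 4 (k=3): L=111 R=106
Round 5 (k=33): L=106 R=222
Round 6 (k=7): L=222 R=115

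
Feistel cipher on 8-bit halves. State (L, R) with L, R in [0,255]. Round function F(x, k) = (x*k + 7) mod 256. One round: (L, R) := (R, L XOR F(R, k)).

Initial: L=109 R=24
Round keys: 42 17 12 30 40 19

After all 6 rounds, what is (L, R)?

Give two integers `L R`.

Answer: 78 93

Derivation:
Round 1 (k=42): L=24 R=154
Round 2 (k=17): L=154 R=89
Round 3 (k=12): L=89 R=169
Round 4 (k=30): L=169 R=140
Round 5 (k=40): L=140 R=78
Round 6 (k=19): L=78 R=93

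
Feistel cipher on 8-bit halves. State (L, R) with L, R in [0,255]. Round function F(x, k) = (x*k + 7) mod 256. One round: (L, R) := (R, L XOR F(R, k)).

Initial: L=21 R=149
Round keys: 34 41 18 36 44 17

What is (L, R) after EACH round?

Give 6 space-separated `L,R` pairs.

Round 1 (k=34): L=149 R=196
Round 2 (k=41): L=196 R=254
Round 3 (k=18): L=254 R=39
Round 4 (k=36): L=39 R=125
Round 5 (k=44): L=125 R=164
Round 6 (k=17): L=164 R=150

Answer: 149,196 196,254 254,39 39,125 125,164 164,150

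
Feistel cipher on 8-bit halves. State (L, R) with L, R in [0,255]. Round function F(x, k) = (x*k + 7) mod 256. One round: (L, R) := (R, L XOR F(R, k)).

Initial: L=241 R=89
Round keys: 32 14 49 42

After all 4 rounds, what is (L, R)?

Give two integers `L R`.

Answer: 159 255

Derivation:
Round 1 (k=32): L=89 R=214
Round 2 (k=14): L=214 R=226
Round 3 (k=49): L=226 R=159
Round 4 (k=42): L=159 R=255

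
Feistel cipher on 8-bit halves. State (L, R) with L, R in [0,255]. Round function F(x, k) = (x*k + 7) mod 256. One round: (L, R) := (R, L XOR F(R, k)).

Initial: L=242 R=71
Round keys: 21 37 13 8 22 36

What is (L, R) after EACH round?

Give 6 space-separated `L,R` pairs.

Round 1 (k=21): L=71 R=40
Round 2 (k=37): L=40 R=136
Round 3 (k=13): L=136 R=199
Round 4 (k=8): L=199 R=183
Round 5 (k=22): L=183 R=6
Round 6 (k=36): L=6 R=104

Answer: 71,40 40,136 136,199 199,183 183,6 6,104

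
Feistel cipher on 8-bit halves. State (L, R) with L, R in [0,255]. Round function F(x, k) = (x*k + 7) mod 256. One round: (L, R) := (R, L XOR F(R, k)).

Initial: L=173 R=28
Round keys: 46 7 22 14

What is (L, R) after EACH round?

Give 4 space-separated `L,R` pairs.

Round 1 (k=46): L=28 R=162
Round 2 (k=7): L=162 R=105
Round 3 (k=22): L=105 R=175
Round 4 (k=14): L=175 R=240

Answer: 28,162 162,105 105,175 175,240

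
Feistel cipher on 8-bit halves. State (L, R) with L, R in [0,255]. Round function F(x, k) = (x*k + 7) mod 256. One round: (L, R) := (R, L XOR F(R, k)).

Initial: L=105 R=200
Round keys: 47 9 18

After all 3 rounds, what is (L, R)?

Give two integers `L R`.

Round 1 (k=47): L=200 R=214
Round 2 (k=9): L=214 R=69
Round 3 (k=18): L=69 R=55

Answer: 69 55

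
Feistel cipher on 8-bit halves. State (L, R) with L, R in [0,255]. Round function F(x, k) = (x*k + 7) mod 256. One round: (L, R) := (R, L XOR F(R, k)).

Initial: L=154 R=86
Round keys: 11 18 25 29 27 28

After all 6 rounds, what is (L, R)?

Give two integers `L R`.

Answer: 13 132

Derivation:
Round 1 (k=11): L=86 R=35
Round 2 (k=18): L=35 R=43
Round 3 (k=25): L=43 R=25
Round 4 (k=29): L=25 R=247
Round 5 (k=27): L=247 R=13
Round 6 (k=28): L=13 R=132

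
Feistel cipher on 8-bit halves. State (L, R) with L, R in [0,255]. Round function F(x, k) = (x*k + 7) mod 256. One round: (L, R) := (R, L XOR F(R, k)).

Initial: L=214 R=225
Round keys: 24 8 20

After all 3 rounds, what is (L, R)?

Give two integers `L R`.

Answer: 174 86

Derivation:
Round 1 (k=24): L=225 R=201
Round 2 (k=8): L=201 R=174
Round 3 (k=20): L=174 R=86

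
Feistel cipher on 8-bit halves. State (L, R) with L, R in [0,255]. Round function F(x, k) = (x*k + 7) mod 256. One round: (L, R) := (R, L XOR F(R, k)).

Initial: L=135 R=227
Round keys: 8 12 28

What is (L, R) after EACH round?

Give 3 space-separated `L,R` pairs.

Round 1 (k=8): L=227 R=152
Round 2 (k=12): L=152 R=196
Round 3 (k=28): L=196 R=239

Answer: 227,152 152,196 196,239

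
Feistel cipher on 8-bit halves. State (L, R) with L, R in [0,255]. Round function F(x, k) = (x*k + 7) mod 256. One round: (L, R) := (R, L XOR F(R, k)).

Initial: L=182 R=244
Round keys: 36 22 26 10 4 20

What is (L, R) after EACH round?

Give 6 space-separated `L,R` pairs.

Answer: 244,225 225,169 169,208 208,142 142,239 239,61

Derivation:
Round 1 (k=36): L=244 R=225
Round 2 (k=22): L=225 R=169
Round 3 (k=26): L=169 R=208
Round 4 (k=10): L=208 R=142
Round 5 (k=4): L=142 R=239
Round 6 (k=20): L=239 R=61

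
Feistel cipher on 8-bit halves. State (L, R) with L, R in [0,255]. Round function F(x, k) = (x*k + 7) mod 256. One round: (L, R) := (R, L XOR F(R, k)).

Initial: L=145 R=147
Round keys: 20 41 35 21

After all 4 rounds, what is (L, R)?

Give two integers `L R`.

Answer: 167 192

Derivation:
Round 1 (k=20): L=147 R=18
Round 2 (k=41): L=18 R=122
Round 3 (k=35): L=122 R=167
Round 4 (k=21): L=167 R=192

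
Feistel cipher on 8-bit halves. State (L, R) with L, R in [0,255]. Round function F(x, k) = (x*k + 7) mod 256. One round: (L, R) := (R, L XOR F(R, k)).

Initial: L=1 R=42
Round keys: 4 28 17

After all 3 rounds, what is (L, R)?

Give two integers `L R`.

Answer: 37 210

Derivation:
Round 1 (k=4): L=42 R=174
Round 2 (k=28): L=174 R=37
Round 3 (k=17): L=37 R=210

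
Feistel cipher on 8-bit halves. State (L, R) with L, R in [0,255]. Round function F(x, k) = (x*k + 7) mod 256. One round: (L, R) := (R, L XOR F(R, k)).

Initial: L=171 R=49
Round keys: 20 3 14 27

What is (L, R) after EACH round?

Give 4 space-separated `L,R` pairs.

Answer: 49,112 112,102 102,235 235,182

Derivation:
Round 1 (k=20): L=49 R=112
Round 2 (k=3): L=112 R=102
Round 3 (k=14): L=102 R=235
Round 4 (k=27): L=235 R=182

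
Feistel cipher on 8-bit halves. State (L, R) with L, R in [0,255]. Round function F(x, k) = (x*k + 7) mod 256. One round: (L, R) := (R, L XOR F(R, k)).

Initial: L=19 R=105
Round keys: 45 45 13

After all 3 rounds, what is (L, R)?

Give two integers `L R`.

Answer: 227 225

Derivation:
Round 1 (k=45): L=105 R=111
Round 2 (k=45): L=111 R=227
Round 3 (k=13): L=227 R=225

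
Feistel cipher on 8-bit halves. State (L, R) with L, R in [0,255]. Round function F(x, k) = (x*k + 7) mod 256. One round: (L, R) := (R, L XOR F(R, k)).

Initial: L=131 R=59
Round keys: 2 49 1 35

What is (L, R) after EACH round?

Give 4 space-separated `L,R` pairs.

Answer: 59,254 254,158 158,91 91,230

Derivation:
Round 1 (k=2): L=59 R=254
Round 2 (k=49): L=254 R=158
Round 3 (k=1): L=158 R=91
Round 4 (k=35): L=91 R=230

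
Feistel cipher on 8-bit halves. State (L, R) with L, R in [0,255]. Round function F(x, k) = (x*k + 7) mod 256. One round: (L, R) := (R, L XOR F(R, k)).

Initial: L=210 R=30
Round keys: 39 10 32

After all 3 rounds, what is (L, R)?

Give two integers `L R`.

Answer: 235 44

Derivation:
Round 1 (k=39): L=30 R=75
Round 2 (k=10): L=75 R=235
Round 3 (k=32): L=235 R=44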